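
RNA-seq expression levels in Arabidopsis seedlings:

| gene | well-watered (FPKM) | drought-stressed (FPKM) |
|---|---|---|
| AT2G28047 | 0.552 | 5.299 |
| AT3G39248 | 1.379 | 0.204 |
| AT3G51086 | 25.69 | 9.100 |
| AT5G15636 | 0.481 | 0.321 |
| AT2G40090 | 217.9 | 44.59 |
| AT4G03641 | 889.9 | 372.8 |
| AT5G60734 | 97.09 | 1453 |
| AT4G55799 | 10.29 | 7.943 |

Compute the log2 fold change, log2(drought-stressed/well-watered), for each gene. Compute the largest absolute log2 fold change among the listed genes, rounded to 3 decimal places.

log2(5.299/0.552) = 3.263  (AT2G28047)
log2(0.204/1.379) = -2.757  (AT3G39248)
log2(9.100/25.69) = -1.497  (AT3G51086)
log2(0.321/0.481) = -0.583  (AT5G15636)
log2(44.59/217.9) = -2.289  (AT2G40090)
log2(372.8/889.9) = -1.255  (AT4G03641)
log2(1453/97.09) = 3.904  (AT5G60734)
log2(7.943/10.29) = -0.373  (AT4G55799)
The largest magnitude belongs to AT5G60734.

3.904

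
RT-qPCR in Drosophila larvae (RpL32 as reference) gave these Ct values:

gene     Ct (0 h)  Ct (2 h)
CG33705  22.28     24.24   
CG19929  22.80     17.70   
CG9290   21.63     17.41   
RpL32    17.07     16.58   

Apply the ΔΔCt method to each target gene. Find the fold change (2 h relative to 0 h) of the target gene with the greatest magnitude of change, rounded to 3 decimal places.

CG33705: ΔΔCt = (24.24−16.58) − (22.28−17.07) = 7.66 − 5.21 = 2.45; fold change = 2^-2.45 = 0.183
CG19929: ΔΔCt = (17.70−16.58) − (22.80−17.07) = 1.12 − 5.73 = -4.61; fold change = 2^4.61 = 24.420
CG9290: ΔΔCt = (17.41−16.58) − (21.63−17.07) = 0.83 − 4.56 = -3.73; fold change = 2^3.73 = 13.269
CG19929 has the largest |ΔΔCt| = 4.61.

24.420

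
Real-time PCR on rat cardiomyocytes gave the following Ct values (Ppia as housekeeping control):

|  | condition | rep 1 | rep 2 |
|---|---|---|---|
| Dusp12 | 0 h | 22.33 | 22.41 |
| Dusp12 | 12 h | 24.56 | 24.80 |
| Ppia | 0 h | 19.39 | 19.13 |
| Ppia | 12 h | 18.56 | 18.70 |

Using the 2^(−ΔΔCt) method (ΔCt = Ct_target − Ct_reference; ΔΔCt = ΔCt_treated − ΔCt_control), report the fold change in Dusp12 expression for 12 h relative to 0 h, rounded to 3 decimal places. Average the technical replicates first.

0.130

Mean Ct: Dusp12 0 h 22.370; Dusp12 12 h 24.680; Ppia 0 h 19.260; Ppia 12 h 18.630
ΔCt(0 h) = 22.370 − 19.260 = 3.110
ΔCt(12 h) = 24.680 − 18.630 = 6.050
ΔΔCt = 6.050 − 3.110 = 2.940
Fold change = 2^(−2.940) = 0.1303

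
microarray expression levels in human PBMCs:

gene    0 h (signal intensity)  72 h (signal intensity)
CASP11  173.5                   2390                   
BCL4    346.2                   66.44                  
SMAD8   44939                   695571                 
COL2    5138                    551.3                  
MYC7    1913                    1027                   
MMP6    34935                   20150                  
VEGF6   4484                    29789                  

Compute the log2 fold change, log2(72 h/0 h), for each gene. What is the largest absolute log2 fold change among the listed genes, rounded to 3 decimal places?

3.952

log2(2390/173.5) = 3.784  (CASP11)
log2(66.44/346.2) = -2.381  (BCL4)
log2(695571/44939) = 3.952  (SMAD8)
log2(551.3/5138) = -3.220  (COL2)
log2(1027/1913) = -0.897  (MYC7)
log2(20150/34935) = -0.794  (MMP6)
log2(29789/4484) = 2.732  (VEGF6)
The largest magnitude belongs to SMAD8.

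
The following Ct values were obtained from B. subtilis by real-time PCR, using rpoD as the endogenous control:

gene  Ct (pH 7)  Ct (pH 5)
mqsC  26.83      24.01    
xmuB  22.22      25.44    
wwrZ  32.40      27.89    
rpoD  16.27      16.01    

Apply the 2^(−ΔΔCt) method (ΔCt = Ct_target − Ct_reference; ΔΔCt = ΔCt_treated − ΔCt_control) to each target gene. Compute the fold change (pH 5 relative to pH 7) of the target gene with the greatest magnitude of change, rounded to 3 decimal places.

19.027

mqsC: ΔΔCt = (24.01−16.01) − (26.83−16.27) = 8.00 − 10.56 = -2.56; fold change = 2^2.56 = 5.897
xmuB: ΔΔCt = (25.44−16.01) − (22.22−16.27) = 9.43 − 5.95 = 3.48; fold change = 2^-3.48 = 0.090
wwrZ: ΔΔCt = (27.89−16.01) − (32.40−16.27) = 11.88 − 16.13 = -4.25; fold change = 2^4.25 = 19.027
wwrZ has the largest |ΔΔCt| = 4.25.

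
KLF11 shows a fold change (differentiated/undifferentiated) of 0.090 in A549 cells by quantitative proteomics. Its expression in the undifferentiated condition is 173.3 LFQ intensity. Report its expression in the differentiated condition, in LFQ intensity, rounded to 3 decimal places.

15.597

differentiated expression = 173.3 × 0.090 = 15.597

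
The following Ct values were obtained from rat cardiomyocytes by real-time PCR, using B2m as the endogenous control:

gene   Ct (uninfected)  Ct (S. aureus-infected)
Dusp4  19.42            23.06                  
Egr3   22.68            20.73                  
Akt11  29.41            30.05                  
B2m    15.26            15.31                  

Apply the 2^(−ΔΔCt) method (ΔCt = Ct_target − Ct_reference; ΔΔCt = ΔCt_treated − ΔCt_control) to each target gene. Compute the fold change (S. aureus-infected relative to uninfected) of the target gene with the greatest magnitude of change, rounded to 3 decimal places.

0.083

Dusp4: ΔΔCt = (23.06−15.31) − (19.42−15.26) = 7.75 − 4.16 = 3.59; fold change = 2^-3.59 = 0.083
Egr3: ΔΔCt = (20.73−15.31) − (22.68−15.26) = 5.42 − 7.42 = -2.00; fold change = 2^2.00 = 4.000
Akt11: ΔΔCt = (30.05−15.31) − (29.41−15.26) = 14.74 − 14.15 = 0.59; fold change = 2^-0.59 = 0.664
Dusp4 has the largest |ΔΔCt| = 3.59.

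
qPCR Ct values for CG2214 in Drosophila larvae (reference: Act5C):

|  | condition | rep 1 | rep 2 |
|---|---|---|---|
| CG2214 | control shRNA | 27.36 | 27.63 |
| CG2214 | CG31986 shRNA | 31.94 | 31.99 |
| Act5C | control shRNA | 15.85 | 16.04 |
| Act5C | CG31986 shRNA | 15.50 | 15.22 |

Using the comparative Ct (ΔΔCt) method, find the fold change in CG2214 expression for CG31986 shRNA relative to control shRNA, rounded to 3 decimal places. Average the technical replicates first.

0.030

Mean Ct: CG2214 control shRNA 27.495; CG2214 CG31986 shRNA 31.965; Act5C control shRNA 15.945; Act5C CG31986 shRNA 15.360
ΔCt(control shRNA) = 27.495 − 15.945 = 11.550
ΔCt(CG31986 shRNA) = 31.965 − 15.360 = 16.605
ΔΔCt = 16.605 − 11.550 = 5.055
Fold change = 2^(−5.055) = 0.0301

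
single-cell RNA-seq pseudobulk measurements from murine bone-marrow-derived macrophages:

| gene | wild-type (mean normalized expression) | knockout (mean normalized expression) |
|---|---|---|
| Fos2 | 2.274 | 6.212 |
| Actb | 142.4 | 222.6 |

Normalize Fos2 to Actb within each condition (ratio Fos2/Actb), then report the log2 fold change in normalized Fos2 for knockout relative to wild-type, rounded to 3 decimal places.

0.805

Fos2/Actb (wild-type) = 2.274 / 142.4 = 0.015969
Fos2/Actb (knockout) = 6.212 / 222.6 = 0.027907
Fold change = 0.027907 / 0.015969 = 1.7475
log2(1.7475) = 0.8053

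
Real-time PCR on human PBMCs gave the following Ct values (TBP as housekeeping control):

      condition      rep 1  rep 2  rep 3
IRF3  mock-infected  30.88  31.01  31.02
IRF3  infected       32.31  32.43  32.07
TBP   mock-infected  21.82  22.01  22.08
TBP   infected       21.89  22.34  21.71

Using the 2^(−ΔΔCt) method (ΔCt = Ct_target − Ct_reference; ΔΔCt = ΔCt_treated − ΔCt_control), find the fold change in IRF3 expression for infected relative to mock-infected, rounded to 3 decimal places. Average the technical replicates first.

0.409

Mean Ct: IRF3 mock-infected 30.970; IRF3 infected 32.270; TBP mock-infected 21.970; TBP infected 21.980
ΔCt(mock-infected) = 30.970 − 21.970 = 9.000
ΔCt(infected) = 32.270 − 21.980 = 10.290
ΔΔCt = 10.290 − 9.000 = 1.290
Fold change = 2^(−1.290) = 0.4090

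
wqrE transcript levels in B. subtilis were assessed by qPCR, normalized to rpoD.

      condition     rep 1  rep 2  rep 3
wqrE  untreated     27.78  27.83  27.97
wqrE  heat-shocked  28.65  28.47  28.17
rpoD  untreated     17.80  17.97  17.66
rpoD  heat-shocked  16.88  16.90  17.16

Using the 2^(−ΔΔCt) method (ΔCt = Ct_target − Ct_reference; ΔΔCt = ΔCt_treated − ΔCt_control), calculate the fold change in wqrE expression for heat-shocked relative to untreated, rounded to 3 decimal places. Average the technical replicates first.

Mean Ct: wqrE untreated 27.860; wqrE heat-shocked 28.430; rpoD untreated 17.810; rpoD heat-shocked 16.980
ΔCt(untreated) = 27.860 − 17.810 = 10.050
ΔCt(heat-shocked) = 28.430 − 16.980 = 11.450
ΔΔCt = 11.450 − 10.050 = 1.400
Fold change = 2^(−1.400) = 0.3789

0.379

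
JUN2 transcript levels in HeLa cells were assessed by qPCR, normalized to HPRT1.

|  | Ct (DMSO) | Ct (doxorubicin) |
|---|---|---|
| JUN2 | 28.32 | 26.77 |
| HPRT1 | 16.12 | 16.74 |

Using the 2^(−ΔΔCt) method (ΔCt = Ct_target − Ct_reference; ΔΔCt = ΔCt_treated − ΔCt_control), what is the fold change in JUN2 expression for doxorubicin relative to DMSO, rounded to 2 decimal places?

4.50

ΔCt(DMSO) = 28.320 − 16.120 = 12.200
ΔCt(doxorubicin) = 26.770 − 16.740 = 10.030
ΔΔCt = 10.030 − 12.200 = -2.170
Fold change = 2^(−(-2.170)) = 2^2.170 = 4.500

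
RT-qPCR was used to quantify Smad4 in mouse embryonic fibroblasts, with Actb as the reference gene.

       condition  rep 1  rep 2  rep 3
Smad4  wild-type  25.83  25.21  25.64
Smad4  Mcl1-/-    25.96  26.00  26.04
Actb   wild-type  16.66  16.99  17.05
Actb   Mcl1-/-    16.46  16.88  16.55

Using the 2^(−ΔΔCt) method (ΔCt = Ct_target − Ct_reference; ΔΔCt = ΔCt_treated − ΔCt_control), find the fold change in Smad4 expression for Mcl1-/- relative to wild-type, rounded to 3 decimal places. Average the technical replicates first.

Mean Ct: Smad4 wild-type 25.560; Smad4 Mcl1-/- 26.000; Actb wild-type 16.900; Actb Mcl1-/- 16.630
ΔCt(wild-type) = 25.560 − 16.900 = 8.660
ΔCt(Mcl1-/-) = 26.000 − 16.630 = 9.370
ΔΔCt = 9.370 − 8.660 = 0.710
Fold change = 2^(−0.710) = 0.6113

0.611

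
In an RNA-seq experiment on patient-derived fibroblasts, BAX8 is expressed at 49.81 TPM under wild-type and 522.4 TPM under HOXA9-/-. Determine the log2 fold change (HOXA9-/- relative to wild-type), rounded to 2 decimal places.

3.39

Fold change = 522.4 / 49.81 = 10.4879
log2(10.4879) = 3.391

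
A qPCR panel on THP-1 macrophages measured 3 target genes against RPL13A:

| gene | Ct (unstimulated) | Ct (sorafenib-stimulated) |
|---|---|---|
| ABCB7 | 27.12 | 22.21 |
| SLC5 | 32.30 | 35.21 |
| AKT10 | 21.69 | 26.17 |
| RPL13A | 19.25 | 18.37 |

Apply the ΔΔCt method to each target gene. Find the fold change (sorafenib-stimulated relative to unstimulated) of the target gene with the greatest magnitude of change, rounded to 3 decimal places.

ABCB7: ΔΔCt = (22.21−18.37) − (27.12−19.25) = 3.84 − 7.87 = -4.03; fold change = 2^4.03 = 16.336
SLC5: ΔΔCt = (35.21−18.37) − (32.30−19.25) = 16.84 − 13.05 = 3.79; fold change = 2^-3.79 = 0.072
AKT10: ΔΔCt = (26.17−18.37) − (21.69−19.25) = 7.80 − 2.44 = 5.36; fold change = 2^-5.36 = 0.024
AKT10 has the largest |ΔΔCt| = 5.36.

0.024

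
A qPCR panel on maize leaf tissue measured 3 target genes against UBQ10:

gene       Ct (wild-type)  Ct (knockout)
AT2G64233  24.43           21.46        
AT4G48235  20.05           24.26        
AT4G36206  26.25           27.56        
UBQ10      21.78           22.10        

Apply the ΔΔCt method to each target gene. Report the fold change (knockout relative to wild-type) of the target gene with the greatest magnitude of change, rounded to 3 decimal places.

AT2G64233: ΔΔCt = (21.46−22.10) − (24.43−21.78) = -0.64 − 2.65 = -3.29; fold change = 2^3.29 = 9.781
AT4G48235: ΔΔCt = (24.26−22.10) − (20.05−21.78) = 2.16 − (-1.73) = 3.89; fold change = 2^-3.89 = 0.067
AT4G36206: ΔΔCt = (27.56−22.10) − (26.25−21.78) = 5.46 − 4.47 = 0.99; fold change = 2^-0.99 = 0.503
AT4G48235 has the largest |ΔΔCt| = 3.89.

0.067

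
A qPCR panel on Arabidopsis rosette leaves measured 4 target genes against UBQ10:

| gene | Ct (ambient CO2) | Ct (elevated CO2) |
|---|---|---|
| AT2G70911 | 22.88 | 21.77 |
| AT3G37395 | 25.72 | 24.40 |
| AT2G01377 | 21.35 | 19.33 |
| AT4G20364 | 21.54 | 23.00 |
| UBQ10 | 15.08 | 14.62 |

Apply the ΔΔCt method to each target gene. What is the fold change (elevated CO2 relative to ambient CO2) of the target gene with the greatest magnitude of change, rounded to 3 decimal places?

AT2G70911: ΔΔCt = (21.77−14.62) − (22.88−15.08) = 7.15 − 7.80 = -0.65; fold change = 2^0.65 = 1.569
AT3G37395: ΔΔCt = (24.40−14.62) − (25.72−15.08) = 9.78 − 10.64 = -0.86; fold change = 2^0.86 = 1.815
AT2G01377: ΔΔCt = (19.33−14.62) − (21.35−15.08) = 4.71 − 6.27 = -1.56; fold change = 2^1.56 = 2.949
AT4G20364: ΔΔCt = (23.00−14.62) − (21.54−15.08) = 8.38 − 6.46 = 1.92; fold change = 2^-1.92 = 0.264
AT4G20364 has the largest |ΔΔCt| = 1.92.

0.264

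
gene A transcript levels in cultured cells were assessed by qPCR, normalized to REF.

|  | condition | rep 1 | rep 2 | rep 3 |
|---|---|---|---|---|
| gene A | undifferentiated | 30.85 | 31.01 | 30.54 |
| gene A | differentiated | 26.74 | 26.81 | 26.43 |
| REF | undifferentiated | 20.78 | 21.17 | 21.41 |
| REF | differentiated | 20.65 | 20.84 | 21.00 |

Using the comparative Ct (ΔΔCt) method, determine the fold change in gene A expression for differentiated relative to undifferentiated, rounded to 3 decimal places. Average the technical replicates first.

14.420

Mean Ct: gene A undifferentiated 30.800; gene A differentiated 26.660; REF undifferentiated 21.120; REF differentiated 20.830
ΔCt(undifferentiated) = 30.800 − 21.120 = 9.680
ΔCt(differentiated) = 26.660 − 20.830 = 5.830
ΔΔCt = 5.830 − 9.680 = -3.850
Fold change = 2^(−(-3.850)) = 2^3.850 = 14.4200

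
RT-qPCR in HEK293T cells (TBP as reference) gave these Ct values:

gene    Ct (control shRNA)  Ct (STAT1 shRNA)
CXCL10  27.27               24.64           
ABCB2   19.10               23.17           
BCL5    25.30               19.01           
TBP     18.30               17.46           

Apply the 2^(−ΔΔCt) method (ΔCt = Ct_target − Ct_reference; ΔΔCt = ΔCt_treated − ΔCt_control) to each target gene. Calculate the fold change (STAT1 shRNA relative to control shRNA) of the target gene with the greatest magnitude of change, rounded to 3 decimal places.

CXCL10: ΔΔCt = (24.64−17.46) − (27.27−18.30) = 7.18 − 8.97 = -1.79; fold change = 2^1.79 = 3.458
ABCB2: ΔΔCt = (23.17−17.46) − (19.10−18.30) = 5.71 − 0.80 = 4.91; fold change = 2^-4.91 = 0.033
BCL5: ΔΔCt = (19.01−17.46) − (25.30−18.30) = 1.55 − 7.00 = -5.45; fold change = 2^5.45 = 43.713
BCL5 has the largest |ΔΔCt| = 5.45.

43.713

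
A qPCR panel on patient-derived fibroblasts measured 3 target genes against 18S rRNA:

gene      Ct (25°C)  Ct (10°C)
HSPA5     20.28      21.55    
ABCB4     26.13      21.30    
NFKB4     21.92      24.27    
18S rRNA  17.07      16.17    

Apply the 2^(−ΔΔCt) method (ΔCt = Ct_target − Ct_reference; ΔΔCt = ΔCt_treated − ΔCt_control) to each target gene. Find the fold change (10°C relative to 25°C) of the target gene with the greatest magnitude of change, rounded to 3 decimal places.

HSPA5: ΔΔCt = (21.55−16.17) − (20.28−17.07) = 5.38 − 3.21 = 2.17; fold change = 2^-2.17 = 0.222
ABCB4: ΔΔCt = (21.30−16.17) − (26.13−17.07) = 5.13 − 9.06 = -3.93; fold change = 2^3.93 = 15.242
NFKB4: ΔΔCt = (24.27−16.17) − (21.92−17.07) = 8.10 − 4.85 = 3.25; fold change = 2^-3.25 = 0.105
ABCB4 has the largest |ΔΔCt| = 3.93.

15.242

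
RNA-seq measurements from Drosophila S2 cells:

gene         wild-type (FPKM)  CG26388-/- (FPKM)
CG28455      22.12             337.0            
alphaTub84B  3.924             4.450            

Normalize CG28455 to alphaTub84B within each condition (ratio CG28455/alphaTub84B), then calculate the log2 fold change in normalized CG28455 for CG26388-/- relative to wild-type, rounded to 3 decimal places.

3.748

CG28455/alphaTub84B (wild-type) = 22.12 / 3.924 = 5.6371
CG28455/alphaTub84B (CG26388-/-) = 337.0 / 4.450 = 75.73
Fold change = 75.73 / 5.6371 = 13.4343
log2(13.4343) = 3.7478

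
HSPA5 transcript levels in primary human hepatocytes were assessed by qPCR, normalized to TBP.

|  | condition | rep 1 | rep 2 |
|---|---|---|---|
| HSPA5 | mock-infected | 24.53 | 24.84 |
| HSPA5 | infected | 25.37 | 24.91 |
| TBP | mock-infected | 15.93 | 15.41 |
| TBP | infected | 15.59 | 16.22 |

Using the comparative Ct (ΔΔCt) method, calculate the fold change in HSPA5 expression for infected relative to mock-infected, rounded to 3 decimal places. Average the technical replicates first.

Mean Ct: HSPA5 mock-infected 24.685; HSPA5 infected 25.140; TBP mock-infected 15.670; TBP infected 15.905
ΔCt(mock-infected) = 24.685 − 15.670 = 9.015
ΔCt(infected) = 25.140 − 15.905 = 9.235
ΔΔCt = 9.235 − 9.015 = 0.220
Fold change = 2^(−0.220) = 0.8586

0.859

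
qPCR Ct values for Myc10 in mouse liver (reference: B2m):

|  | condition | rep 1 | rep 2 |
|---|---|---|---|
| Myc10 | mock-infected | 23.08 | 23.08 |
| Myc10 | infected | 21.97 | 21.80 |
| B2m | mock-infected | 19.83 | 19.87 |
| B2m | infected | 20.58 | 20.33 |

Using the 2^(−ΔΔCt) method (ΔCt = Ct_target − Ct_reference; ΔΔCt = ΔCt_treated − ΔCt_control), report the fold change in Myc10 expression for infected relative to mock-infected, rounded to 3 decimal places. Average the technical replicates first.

Mean Ct: Myc10 mock-infected 23.080; Myc10 infected 21.885; B2m mock-infected 19.850; B2m infected 20.455
ΔCt(mock-infected) = 23.080 − 19.850 = 3.230
ΔCt(infected) = 21.885 − 20.455 = 1.430
ΔΔCt = 1.430 − 3.230 = -1.800
Fold change = 2^(−(-1.800)) = 2^1.800 = 3.4822

3.482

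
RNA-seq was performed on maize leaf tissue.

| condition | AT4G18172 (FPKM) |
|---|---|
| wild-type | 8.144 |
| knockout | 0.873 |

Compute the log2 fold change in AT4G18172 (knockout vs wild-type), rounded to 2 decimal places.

-3.22

Fold change = 0.873 / 8.144 = 0.1072
log2(0.1072) = -3.222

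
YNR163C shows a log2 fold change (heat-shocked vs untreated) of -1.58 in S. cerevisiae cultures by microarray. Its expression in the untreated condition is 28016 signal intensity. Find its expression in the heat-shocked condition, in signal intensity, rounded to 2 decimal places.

Fold change = 2^(-1.58) = 0.3345
heat-shocked expression = 28016 × 0.3345 = 9370.84

9370.84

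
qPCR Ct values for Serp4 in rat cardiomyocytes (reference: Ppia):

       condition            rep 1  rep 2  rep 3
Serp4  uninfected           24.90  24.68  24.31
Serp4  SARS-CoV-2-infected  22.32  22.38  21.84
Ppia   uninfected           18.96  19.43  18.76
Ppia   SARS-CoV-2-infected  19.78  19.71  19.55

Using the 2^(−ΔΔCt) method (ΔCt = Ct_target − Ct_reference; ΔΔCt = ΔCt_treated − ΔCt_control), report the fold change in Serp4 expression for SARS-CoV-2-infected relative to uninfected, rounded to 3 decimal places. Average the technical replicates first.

8.456

Mean Ct: Serp4 uninfected 24.630; Serp4 SARS-CoV-2-infected 22.180; Ppia uninfected 19.050; Ppia SARS-CoV-2-infected 19.680
ΔCt(uninfected) = 24.630 − 19.050 = 5.580
ΔCt(SARS-CoV-2-infected) = 22.180 − 19.680 = 2.500
ΔΔCt = 2.500 − 5.580 = -3.080
Fold change = 2^(−(-3.080)) = 2^3.080 = 8.4561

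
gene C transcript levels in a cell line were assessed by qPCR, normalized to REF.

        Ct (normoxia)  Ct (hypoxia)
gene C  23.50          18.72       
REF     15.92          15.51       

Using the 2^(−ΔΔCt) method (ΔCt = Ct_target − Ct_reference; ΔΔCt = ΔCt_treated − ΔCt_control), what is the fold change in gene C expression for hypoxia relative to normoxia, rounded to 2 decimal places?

ΔCt(normoxia) = 23.500 − 15.920 = 7.580
ΔCt(hypoxia) = 18.720 − 15.510 = 3.210
ΔΔCt = 3.210 − 7.580 = -4.370
Fold change = 2^(−(-4.370)) = 2^4.370 = 20.678

20.68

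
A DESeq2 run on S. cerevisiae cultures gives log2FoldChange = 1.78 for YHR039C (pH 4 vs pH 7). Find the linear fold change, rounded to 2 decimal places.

3.43

Fold change = 2^(1.78) = 3.434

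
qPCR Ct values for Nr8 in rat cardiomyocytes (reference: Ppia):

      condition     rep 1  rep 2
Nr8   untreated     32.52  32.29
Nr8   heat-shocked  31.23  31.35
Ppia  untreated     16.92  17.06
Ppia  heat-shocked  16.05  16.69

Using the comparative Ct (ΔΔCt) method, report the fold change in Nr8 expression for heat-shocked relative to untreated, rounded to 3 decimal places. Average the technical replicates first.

1.409

Mean Ct: Nr8 untreated 32.405; Nr8 heat-shocked 31.290; Ppia untreated 16.990; Ppia heat-shocked 16.370
ΔCt(untreated) = 32.405 − 16.990 = 15.415
ΔCt(heat-shocked) = 31.290 − 16.370 = 14.920
ΔΔCt = 14.920 − 15.415 = -0.495
Fold change = 2^(−(-0.495)) = 2^0.495 = 1.4093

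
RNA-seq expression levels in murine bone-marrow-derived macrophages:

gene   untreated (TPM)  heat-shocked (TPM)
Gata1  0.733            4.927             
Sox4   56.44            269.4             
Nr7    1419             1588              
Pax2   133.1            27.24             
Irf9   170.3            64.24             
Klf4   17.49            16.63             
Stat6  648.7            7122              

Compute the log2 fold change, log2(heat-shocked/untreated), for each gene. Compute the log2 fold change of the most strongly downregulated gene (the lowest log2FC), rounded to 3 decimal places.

-2.289

log2(4.927/0.733) = 2.749  (Gata1)
log2(269.4/56.44) = 2.255  (Sox4)
log2(1588/1419) = 0.162  (Nr7)
log2(27.24/133.1) = -2.289  (Pax2)
log2(64.24/170.3) = -1.407  (Irf9)
log2(16.63/17.49) = -0.073  (Klf4)
log2(7122/648.7) = 3.457  (Stat6)
Pax2 is most strongly downregulated.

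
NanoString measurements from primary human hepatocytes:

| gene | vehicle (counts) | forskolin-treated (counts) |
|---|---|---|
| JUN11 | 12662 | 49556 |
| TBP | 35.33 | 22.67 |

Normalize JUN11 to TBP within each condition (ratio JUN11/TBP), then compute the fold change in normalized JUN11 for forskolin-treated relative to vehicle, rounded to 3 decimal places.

JUN11/TBP (vehicle) = 12662 / 35.33 = 358.39
JUN11/TBP (forskolin-treated) = 49556 / 22.67 = 2186
Fold change = 2186 / 358.39 = 6.0994

6.099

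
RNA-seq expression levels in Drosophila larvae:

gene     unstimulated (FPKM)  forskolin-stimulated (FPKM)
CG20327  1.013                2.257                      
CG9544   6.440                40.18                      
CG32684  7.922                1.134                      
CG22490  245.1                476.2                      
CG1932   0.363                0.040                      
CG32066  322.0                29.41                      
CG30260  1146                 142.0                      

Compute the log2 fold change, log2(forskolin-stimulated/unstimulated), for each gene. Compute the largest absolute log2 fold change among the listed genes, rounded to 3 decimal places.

log2(2.257/1.013) = 1.156  (CG20327)
log2(40.18/6.440) = 2.641  (CG9544)
log2(1.134/7.922) = -2.804  (CG32684)
log2(476.2/245.1) = 0.958  (CG22490)
log2(0.040/0.363) = -3.182  (CG1932)
log2(29.41/322.0) = -3.453  (CG32066)
log2(142.0/1146) = -3.013  (CG30260)
The largest magnitude belongs to CG32066.

3.453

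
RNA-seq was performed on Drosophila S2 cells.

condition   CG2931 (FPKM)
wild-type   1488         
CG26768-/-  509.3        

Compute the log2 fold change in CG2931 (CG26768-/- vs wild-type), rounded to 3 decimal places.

Fold change = 509.3 / 1488 = 0.3423
log2(0.3423) = -1.5468

-1.547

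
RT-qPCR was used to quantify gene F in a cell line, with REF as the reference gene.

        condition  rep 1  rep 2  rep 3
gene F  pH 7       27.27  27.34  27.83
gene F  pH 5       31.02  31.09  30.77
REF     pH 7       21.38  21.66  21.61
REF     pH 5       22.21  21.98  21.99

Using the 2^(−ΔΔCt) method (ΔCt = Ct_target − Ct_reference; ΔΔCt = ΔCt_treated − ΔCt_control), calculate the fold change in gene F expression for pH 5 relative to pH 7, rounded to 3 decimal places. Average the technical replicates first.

Mean Ct: gene F pH 7 27.480; gene F pH 5 30.960; REF pH 7 21.550; REF pH 5 22.060
ΔCt(pH 7) = 27.480 − 21.550 = 5.930
ΔCt(pH 5) = 30.960 − 22.060 = 8.900
ΔΔCt = 8.900 − 5.930 = 2.970
Fold change = 2^(−2.970) = 0.1276

0.128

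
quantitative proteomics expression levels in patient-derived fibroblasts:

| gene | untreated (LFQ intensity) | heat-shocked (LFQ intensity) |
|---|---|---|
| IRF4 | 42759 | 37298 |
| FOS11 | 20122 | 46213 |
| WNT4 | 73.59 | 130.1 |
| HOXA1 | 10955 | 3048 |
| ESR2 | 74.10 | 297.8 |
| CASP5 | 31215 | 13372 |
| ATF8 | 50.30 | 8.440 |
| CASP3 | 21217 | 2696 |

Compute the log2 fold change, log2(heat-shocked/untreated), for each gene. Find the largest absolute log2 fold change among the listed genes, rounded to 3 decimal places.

log2(37298/42759) = -0.197  (IRF4)
log2(46213/20122) = 1.200  (FOS11)
log2(130.1/73.59) = 0.822  (WNT4)
log2(3048/10955) = -1.846  (HOXA1)
log2(297.8/74.10) = 2.007  (ESR2)
log2(13372/31215) = -1.223  (CASP5)
log2(8.440/50.30) = -2.575  (ATF8)
log2(2696/21217) = -2.976  (CASP3)
The largest magnitude belongs to CASP3.

2.976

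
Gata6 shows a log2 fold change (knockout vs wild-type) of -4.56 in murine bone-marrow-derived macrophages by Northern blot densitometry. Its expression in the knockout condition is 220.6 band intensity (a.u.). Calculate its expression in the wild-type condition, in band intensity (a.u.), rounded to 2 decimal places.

Fold change = 2^(-4.56) = 0.0424
wild-type expression = 220.6 / 0.0424 = 5203.58

5203.58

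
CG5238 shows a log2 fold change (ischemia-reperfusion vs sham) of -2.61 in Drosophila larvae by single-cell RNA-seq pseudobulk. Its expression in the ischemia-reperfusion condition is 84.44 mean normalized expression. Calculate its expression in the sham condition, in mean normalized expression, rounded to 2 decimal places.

515.51

Fold change = 2^(-2.61) = 0.1638
sham expression = 84.44 / 0.1638 = 515.51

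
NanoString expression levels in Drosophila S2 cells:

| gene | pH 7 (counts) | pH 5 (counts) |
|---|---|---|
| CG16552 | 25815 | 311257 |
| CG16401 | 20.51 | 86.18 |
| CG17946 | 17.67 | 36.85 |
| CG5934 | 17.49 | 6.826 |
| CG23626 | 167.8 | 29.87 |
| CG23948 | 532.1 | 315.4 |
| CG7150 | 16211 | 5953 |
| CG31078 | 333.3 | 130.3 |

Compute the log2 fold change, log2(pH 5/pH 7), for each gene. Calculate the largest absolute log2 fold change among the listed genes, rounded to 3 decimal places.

log2(311257/25815) = 3.592  (CG16552)
log2(86.18/20.51) = 2.071  (CG16401)
log2(36.85/17.67) = 1.060  (CG17946)
log2(6.826/17.49) = -1.357  (CG5934)
log2(29.87/167.8) = -2.490  (CG23626)
log2(315.4/532.1) = -0.755  (CG23948)
log2(5953/16211) = -1.445  (CG7150)
log2(130.3/333.3) = -1.355  (CG31078)
The largest magnitude belongs to CG16552.

3.592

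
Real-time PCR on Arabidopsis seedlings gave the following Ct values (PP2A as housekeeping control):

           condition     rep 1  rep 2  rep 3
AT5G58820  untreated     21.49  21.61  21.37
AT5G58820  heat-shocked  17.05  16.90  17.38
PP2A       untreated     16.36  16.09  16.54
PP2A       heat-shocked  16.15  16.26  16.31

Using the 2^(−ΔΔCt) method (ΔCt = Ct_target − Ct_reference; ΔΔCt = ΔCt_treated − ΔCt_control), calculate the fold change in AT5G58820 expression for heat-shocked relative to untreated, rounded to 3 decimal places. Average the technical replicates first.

Mean Ct: AT5G58820 untreated 21.490; AT5G58820 heat-shocked 17.110; PP2A untreated 16.330; PP2A heat-shocked 16.240
ΔCt(untreated) = 21.490 − 16.330 = 5.160
ΔCt(heat-shocked) = 17.110 − 16.240 = 0.870
ΔΔCt = 0.870 − 5.160 = -4.290
Fold change = 2^(−(-4.290)) = 2^4.290 = 19.5622

19.562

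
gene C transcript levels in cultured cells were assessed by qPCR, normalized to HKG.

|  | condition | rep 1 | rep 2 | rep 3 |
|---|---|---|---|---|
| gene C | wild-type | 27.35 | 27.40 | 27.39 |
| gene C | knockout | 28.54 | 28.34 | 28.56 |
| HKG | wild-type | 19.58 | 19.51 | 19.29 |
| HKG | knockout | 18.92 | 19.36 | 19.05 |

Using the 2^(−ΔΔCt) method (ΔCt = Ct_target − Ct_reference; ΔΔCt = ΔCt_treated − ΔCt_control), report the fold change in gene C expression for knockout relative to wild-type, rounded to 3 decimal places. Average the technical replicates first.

Mean Ct: gene C wild-type 27.380; gene C knockout 28.480; HKG wild-type 19.460; HKG knockout 19.110
ΔCt(wild-type) = 27.380 − 19.460 = 7.920
ΔCt(knockout) = 28.480 − 19.110 = 9.370
ΔΔCt = 9.370 − 7.920 = 1.450
Fold change = 2^(−1.450) = 0.3660

0.366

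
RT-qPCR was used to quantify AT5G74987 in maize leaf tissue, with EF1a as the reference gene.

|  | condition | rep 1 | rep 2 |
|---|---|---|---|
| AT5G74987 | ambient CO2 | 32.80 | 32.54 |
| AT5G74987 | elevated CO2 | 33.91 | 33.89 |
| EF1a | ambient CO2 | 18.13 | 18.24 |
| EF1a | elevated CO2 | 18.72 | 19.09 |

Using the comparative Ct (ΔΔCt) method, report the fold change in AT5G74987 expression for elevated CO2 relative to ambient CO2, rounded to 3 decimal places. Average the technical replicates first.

Mean Ct: AT5G74987 ambient CO2 32.670; AT5G74987 elevated CO2 33.900; EF1a ambient CO2 18.185; EF1a elevated CO2 18.905
ΔCt(ambient CO2) = 32.670 − 18.185 = 14.485
ΔCt(elevated CO2) = 33.900 − 18.905 = 14.995
ΔΔCt = 14.995 − 14.485 = 0.510
Fold change = 2^(−0.510) = 0.7022

0.702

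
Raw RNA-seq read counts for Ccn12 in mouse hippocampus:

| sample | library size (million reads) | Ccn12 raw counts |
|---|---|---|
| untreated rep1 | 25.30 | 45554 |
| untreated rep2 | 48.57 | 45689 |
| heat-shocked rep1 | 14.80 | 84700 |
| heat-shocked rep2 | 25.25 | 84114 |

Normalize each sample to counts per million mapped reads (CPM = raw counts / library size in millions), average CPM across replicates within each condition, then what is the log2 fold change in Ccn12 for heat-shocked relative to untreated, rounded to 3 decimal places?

CPM(untreated rep1) = 45554 / 25.30 = 1800.5534
CPM(untreated rep2) = 45689 / 48.57 = 940.6835
CPM(heat-shocked rep1) = 84700 / 14.80 = 5722.9730
CPM(heat-shocked rep2) = 84114 / 25.25 = 3331.2475
mean CPM(untreated) = 1370.6185; mean CPM(heat-shocked) = 4527.1102
Fold change = 4527.1102 / 1370.6185 = 3.30297
log2(3.30297) = 1.7238

1.724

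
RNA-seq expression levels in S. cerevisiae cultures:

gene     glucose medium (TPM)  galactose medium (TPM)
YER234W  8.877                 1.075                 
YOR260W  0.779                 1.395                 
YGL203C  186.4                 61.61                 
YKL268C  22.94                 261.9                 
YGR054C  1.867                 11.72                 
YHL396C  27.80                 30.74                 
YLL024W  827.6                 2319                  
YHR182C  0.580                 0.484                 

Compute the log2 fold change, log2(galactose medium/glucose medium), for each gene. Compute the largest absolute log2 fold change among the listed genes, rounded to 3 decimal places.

3.513

log2(1.075/8.877) = -3.046  (YER234W)
log2(1.395/0.779) = 0.841  (YOR260W)
log2(61.61/186.4) = -1.597  (YGL203C)
log2(261.9/22.94) = 3.513  (YKL268C)
log2(11.72/1.867) = 2.650  (YGR054C)
log2(30.74/27.80) = 0.145  (YHL396C)
log2(2319/827.6) = 1.486  (YLL024W)
log2(0.484/0.580) = -0.261  (YHR182C)
The largest magnitude belongs to YKL268C.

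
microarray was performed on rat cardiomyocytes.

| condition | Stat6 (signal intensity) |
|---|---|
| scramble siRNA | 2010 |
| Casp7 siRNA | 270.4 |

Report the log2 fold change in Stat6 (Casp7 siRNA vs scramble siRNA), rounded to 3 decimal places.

Fold change = 270.4 / 2010 = 0.1345
log2(0.1345) = -2.8940

-2.894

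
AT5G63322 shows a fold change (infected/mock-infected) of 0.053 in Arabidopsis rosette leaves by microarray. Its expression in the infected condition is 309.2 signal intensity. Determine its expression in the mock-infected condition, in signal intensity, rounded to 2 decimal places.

mock-infected expression = 309.2 / 0.053 = 5833.96

5833.96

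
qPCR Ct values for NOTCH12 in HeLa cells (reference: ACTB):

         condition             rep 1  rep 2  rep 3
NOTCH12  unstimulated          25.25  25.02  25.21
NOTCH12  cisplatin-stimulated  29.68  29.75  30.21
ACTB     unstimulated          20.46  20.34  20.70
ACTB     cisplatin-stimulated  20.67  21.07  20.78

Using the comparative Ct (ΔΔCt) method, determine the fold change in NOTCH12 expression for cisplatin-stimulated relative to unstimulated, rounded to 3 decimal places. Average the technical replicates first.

0.048

Mean Ct: NOTCH12 unstimulated 25.160; NOTCH12 cisplatin-stimulated 29.880; ACTB unstimulated 20.500; ACTB cisplatin-stimulated 20.840
ΔCt(unstimulated) = 25.160 − 20.500 = 4.660
ΔCt(cisplatin-stimulated) = 29.880 − 20.840 = 9.040
ΔΔCt = 9.040 − 4.660 = 4.380
Fold change = 2^(−4.380) = 0.0480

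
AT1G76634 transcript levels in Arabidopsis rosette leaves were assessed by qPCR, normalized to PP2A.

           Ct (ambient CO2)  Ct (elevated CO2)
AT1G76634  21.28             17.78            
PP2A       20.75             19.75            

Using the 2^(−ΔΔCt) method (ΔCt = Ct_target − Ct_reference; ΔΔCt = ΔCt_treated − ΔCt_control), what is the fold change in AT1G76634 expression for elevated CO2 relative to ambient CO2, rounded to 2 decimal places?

5.66

ΔCt(ambient CO2) = 21.280 − 20.750 = 0.530
ΔCt(elevated CO2) = 17.780 − 19.750 = -1.970
ΔΔCt = -1.970 − 0.530 = -2.500
Fold change = 2^(−(-2.500)) = 2^2.500 = 5.657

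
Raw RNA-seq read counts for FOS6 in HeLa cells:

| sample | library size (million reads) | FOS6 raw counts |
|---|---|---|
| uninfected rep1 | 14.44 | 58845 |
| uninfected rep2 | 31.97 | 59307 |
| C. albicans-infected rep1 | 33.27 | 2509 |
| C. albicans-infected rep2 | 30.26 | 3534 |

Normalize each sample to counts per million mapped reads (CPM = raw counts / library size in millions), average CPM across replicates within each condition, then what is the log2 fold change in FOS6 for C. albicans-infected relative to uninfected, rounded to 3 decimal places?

CPM(uninfected rep1) = 58845 / 14.44 = 4075.1385
CPM(uninfected rep2) = 59307 / 31.97 = 1855.0829
CPM(C. albicans-infected rep1) = 2509 / 33.27 = 75.4133
CPM(C. albicans-infected rep2) = 3534 / 30.26 = 116.7878
mean CPM(uninfected) = 2965.1107; mean CPM(C. albicans-infected) = 96.1006
Fold change = 96.1006 / 2965.1107 = 0.03241
log2(0.03241) = -4.9474

-4.947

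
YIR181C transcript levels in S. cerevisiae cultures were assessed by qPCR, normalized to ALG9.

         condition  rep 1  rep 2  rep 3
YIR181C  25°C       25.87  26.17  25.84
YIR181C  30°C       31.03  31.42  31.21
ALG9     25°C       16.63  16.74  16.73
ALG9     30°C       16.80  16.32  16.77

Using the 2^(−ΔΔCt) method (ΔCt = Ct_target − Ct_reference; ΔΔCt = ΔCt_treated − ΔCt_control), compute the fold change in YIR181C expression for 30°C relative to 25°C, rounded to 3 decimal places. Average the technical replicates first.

0.025

Mean Ct: YIR181C 25°C 25.960; YIR181C 30°C 31.220; ALG9 25°C 16.700; ALG9 30°C 16.630
ΔCt(25°C) = 25.960 − 16.700 = 9.260
ΔCt(30°C) = 31.220 − 16.630 = 14.590
ΔΔCt = 14.590 − 9.260 = 5.330
Fold change = 2^(−5.330) = 0.0249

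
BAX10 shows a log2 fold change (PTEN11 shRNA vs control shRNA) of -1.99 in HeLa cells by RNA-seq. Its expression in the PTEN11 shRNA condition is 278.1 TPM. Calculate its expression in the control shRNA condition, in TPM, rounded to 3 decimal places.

Fold change = 2^(-1.99) = 0.2517
control shRNA expression = 278.1 / 0.2517 = 1104.716

1104.716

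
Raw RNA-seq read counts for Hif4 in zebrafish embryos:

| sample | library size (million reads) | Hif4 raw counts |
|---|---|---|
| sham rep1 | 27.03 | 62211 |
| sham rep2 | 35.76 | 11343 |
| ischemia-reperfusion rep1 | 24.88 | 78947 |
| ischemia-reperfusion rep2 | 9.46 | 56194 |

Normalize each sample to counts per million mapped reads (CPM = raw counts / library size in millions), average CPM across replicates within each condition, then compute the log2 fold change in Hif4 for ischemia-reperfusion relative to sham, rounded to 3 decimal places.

1.799

CPM(sham rep1) = 62211 / 27.03 = 2301.5538
CPM(sham rep2) = 11343 / 35.76 = 317.1980
CPM(ischemia-reperfusion rep1) = 78947 / 24.88 = 3173.1109
CPM(ischemia-reperfusion rep2) = 56194 / 9.46 = 5940.1691
mean CPM(sham) = 1309.3759; mean CPM(ischemia-reperfusion) = 4556.6400
Fold change = 4556.6400 / 1309.3759 = 3.48001
log2(3.48001) = 1.7991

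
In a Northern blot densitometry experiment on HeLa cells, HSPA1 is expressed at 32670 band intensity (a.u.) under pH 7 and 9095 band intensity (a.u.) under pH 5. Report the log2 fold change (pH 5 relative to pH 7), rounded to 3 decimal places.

-1.845

Fold change = 9095 / 32670 = 0.2784
log2(0.2784) = -1.8448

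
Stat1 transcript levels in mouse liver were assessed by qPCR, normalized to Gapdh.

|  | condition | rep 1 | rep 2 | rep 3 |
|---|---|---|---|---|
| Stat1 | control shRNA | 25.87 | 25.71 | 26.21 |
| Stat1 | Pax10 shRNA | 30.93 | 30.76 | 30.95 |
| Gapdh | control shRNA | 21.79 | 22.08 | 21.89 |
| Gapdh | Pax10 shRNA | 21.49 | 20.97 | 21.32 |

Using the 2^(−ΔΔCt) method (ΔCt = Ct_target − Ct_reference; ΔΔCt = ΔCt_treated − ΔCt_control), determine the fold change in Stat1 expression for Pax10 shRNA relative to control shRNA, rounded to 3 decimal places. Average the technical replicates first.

0.020

Mean Ct: Stat1 control shRNA 25.930; Stat1 Pax10 shRNA 30.880; Gapdh control shRNA 21.920; Gapdh Pax10 shRNA 21.260
ΔCt(control shRNA) = 25.930 − 21.920 = 4.010
ΔCt(Pax10 shRNA) = 30.880 − 21.260 = 9.620
ΔΔCt = 9.620 − 4.010 = 5.610
Fold change = 2^(−5.610) = 0.0205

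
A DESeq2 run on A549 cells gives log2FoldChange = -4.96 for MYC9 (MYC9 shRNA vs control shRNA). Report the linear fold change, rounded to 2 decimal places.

Fold change = 2^(-4.96) = 0.032

0.03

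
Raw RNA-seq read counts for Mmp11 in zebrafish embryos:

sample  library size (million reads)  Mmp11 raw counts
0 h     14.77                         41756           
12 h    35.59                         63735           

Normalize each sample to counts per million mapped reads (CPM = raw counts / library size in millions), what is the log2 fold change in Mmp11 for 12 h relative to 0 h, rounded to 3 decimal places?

CPM(0 h) = 41756 / 14.77 = 2827.0819
CPM(12 h) = 63735 / 35.59 = 1790.8120
Fold change = 1790.8120 / 2827.0819 = 0.63345
log2(0.63345) = -0.6587

-0.659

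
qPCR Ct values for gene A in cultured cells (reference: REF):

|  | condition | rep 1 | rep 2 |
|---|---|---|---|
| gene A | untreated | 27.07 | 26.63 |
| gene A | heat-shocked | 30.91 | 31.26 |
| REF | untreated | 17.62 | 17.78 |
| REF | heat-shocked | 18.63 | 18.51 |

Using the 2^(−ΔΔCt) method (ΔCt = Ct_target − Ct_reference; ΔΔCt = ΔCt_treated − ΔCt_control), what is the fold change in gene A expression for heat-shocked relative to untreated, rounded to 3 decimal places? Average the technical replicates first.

Mean Ct: gene A untreated 26.850; gene A heat-shocked 31.085; REF untreated 17.700; REF heat-shocked 18.570
ΔCt(untreated) = 26.850 − 17.700 = 9.150
ΔCt(heat-shocked) = 31.085 − 18.570 = 12.515
ΔΔCt = 12.515 − 9.150 = 3.365
Fold change = 2^(−3.365) = 0.0971

0.097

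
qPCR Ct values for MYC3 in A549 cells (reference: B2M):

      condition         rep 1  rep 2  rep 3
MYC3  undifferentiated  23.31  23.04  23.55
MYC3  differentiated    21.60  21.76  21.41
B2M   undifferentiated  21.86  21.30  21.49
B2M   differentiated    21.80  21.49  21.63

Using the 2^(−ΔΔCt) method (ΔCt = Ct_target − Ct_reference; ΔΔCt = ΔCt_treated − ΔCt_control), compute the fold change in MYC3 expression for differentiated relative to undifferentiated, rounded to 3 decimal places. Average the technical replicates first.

Mean Ct: MYC3 undifferentiated 23.300; MYC3 differentiated 21.590; B2M undifferentiated 21.550; B2M differentiated 21.640
ΔCt(undifferentiated) = 23.300 − 21.550 = 1.750
ΔCt(differentiated) = 21.590 − 21.640 = -0.050
ΔΔCt = -0.050 − 1.750 = -1.800
Fold change = 2^(−(-1.800)) = 2^1.800 = 3.4822

3.482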